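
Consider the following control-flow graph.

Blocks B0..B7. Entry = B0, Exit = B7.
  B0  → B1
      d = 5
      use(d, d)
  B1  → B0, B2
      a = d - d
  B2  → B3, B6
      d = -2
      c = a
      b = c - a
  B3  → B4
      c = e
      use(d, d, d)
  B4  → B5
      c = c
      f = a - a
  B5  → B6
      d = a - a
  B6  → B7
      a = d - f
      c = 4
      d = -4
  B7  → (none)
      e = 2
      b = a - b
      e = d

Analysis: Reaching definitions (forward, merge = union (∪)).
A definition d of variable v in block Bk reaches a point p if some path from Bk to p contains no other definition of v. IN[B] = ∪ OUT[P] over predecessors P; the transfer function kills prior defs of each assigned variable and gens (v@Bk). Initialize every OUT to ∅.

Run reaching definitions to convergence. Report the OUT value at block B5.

Answer: {a@B1, b@B2, c@B4, d@B5, f@B4}

Trace:
Converged values:
  B0:   IN={a@B1, d@B0}   OUT={a@B1, d@B0}
  B1:   IN={a@B1, d@B0}   OUT={a@B1, d@B0}
  B2:   IN={a@B1, d@B0}   OUT={a@B1, b@B2, c@B2, d@B2}
  B3:   IN={a@B1, b@B2, c@B2, d@B2}   OUT={a@B1, b@B2, c@B3, d@B2}
  B4:   IN={a@B1, b@B2, c@B3, d@B2}   OUT={a@B1, b@B2, c@B4, d@B2, f@B4}
  B5:   IN={a@B1, b@B2, c@B4, d@B2, f@B4}   OUT={a@B1, b@B2, c@B4, d@B5, f@B4}
  B6:   IN={a@B1, b@B2, c@B2, c@B4, d@B2, d@B5, f@B4}   OUT={a@B6, b@B2, c@B6, d@B6, f@B4}
  B7:   IN={a@B6, b@B2, c@B6, d@B6, f@B4}   OUT={a@B6, b@B7, c@B6, d@B6, e@B7, f@B4}

Merge at B5: IN[B5] = OUT[B4] = {a@B1, b@B2, c@B4, d@B2, f@B4}
Applying B5's transfer function to that IN value gives OUT[B5] (row B5 above).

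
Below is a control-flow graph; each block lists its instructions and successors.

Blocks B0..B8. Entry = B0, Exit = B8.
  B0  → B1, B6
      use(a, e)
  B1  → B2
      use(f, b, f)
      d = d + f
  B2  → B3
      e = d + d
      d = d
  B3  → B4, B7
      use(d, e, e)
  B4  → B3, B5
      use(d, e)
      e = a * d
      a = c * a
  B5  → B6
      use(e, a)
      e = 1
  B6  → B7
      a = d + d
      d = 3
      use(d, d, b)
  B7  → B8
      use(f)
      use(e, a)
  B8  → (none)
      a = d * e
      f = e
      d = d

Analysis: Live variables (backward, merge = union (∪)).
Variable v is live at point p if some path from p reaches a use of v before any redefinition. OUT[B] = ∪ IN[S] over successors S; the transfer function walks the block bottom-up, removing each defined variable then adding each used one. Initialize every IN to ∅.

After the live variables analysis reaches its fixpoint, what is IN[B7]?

Answer: {a, d, e, f}

Trace:
Per-block solution:
  B0:  IN={a, b, c, d, e, f}  OUT={a, b, c, d, e, f}
  B1:  IN={a, b, c, d, f}  OUT={a, b, c, d, f}
  B2:  IN={a, b, c, d, f}  OUT={a, b, c, d, e, f}
  B3:  IN={a, b, c, d, e, f}  OUT={a, b, c, d, e, f}
  B4:  IN={a, b, c, d, e, f}  OUT={a, b, c, d, e, f}
  B5:  IN={a, b, d, e, f}  OUT={b, d, e, f}
  B6:  IN={b, d, e, f}  OUT={a, d, e, f}
  B7:  IN={a, d, e, f}  OUT={d, e}
  B8:  IN={d, e}  OUT={}

Merge at B7: OUT[B7] = IN[B8] = {d, e}
Applying B7's transfer function to that OUT value gives IN[B7] (row B7 above).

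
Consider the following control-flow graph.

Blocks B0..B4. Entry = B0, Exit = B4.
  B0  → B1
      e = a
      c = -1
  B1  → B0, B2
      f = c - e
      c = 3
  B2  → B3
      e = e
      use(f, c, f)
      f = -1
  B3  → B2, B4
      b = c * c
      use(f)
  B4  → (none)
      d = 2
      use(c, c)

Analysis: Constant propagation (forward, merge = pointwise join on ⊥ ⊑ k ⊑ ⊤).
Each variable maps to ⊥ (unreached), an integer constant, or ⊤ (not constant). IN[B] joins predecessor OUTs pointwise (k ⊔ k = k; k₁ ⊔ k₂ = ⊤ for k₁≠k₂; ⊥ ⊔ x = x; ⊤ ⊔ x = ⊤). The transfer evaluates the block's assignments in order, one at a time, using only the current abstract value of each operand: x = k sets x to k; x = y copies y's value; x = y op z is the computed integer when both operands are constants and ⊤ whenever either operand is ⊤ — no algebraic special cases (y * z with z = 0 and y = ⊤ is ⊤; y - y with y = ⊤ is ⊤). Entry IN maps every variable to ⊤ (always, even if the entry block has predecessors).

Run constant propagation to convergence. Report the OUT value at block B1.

Per-block solution:
  B0:   IN=(all ⊤)   OUT={c:-1; rest ⊤}
  B1:   IN={c:-1; rest ⊤}   OUT={c:3; rest ⊤}
  B2:   IN={c:3; rest ⊤}   OUT={c:3, f:-1; rest ⊤}
  B3:   IN={c:3, f:-1; rest ⊤}   OUT={b:9, c:3, f:-1; rest ⊤}
  B4:   IN={b:9, c:3, f:-1; rest ⊤}   OUT={b:9, c:3, d:2, f:-1; rest ⊤}

Merge at B1: IN[B1] = OUT[B0] = {a: ⊤, b: ⊤, c: -1, d: ⊤, e: ⊤, f: ⊤}
Applying B1's transfer function to that IN value gives OUT[B1] (row B1 above).

Answer: {a: ⊤, b: ⊤, c: 3, d: ⊤, e: ⊤, f: ⊤}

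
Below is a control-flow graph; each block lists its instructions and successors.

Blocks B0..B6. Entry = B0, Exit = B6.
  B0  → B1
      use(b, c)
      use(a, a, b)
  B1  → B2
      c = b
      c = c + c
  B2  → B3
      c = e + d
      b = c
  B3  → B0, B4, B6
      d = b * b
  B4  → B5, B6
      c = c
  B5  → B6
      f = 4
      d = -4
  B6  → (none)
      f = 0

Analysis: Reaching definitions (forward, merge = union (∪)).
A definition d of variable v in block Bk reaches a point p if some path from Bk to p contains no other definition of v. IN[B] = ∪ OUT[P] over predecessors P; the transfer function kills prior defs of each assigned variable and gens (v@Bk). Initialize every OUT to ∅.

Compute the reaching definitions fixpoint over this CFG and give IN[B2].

Answer: {b@B2, c@B1, d@B3}

Working:
Fixpoint table:
  B0:   IN={b@B2, c@B2, d@B3}   OUT={b@B2, c@B2, d@B3}
  B1:   IN={b@B2, c@B2, d@B3}   OUT={b@B2, c@B1, d@B3}
  B2:   IN={b@B2, c@B1, d@B3}   OUT={b@B2, c@B2, d@B3}
  B3:   IN={b@B2, c@B2, d@B3}   OUT={b@B2, c@B2, d@B3}
  B4:   IN={b@B2, c@B2, d@B3}   OUT={b@B2, c@B4, d@B3}
  B5:   IN={b@B2, c@B4, d@B3}   OUT={b@B2, c@B4, d@B5, f@B5}
  B6:   IN={b@B2, c@B2, c@B4, d@B3, d@B5, f@B5}   OUT={b@B2, c@B2, c@B4, d@B3, d@B5, f@B6}

Merge at B2: IN[B2] = OUT[B1] = {b@B2, c@B1, d@B3}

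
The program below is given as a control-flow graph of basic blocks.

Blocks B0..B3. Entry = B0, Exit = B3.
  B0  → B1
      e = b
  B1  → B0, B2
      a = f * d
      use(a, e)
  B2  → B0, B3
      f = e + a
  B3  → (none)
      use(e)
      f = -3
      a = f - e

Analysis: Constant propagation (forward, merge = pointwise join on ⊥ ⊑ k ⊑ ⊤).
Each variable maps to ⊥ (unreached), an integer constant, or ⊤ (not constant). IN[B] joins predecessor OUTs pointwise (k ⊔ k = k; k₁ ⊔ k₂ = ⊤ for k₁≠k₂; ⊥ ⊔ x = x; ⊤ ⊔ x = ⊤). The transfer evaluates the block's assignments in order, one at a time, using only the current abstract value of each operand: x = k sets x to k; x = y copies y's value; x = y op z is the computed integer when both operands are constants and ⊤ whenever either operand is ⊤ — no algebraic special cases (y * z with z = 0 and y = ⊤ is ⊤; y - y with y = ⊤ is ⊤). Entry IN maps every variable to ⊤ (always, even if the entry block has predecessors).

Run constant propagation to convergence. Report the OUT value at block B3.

Per-block solution:
  B0:  IN=(all ⊤)  OUT=(all ⊤)
  B1:  IN=(all ⊤)  OUT=(all ⊤)
  B2:  IN=(all ⊤)  OUT=(all ⊤)
  B3:  IN=(all ⊤)  OUT={f:-3; rest ⊤}

Merge at B3: IN[B3] = OUT[B2] = {a: ⊤, b: ⊤, c: ⊤, d: ⊤, e: ⊤, f: ⊤}
Applying B3's transfer function to that IN value gives OUT[B3] (row B3 above).

Answer: {a: ⊤, b: ⊤, c: ⊤, d: ⊤, e: ⊤, f: -3}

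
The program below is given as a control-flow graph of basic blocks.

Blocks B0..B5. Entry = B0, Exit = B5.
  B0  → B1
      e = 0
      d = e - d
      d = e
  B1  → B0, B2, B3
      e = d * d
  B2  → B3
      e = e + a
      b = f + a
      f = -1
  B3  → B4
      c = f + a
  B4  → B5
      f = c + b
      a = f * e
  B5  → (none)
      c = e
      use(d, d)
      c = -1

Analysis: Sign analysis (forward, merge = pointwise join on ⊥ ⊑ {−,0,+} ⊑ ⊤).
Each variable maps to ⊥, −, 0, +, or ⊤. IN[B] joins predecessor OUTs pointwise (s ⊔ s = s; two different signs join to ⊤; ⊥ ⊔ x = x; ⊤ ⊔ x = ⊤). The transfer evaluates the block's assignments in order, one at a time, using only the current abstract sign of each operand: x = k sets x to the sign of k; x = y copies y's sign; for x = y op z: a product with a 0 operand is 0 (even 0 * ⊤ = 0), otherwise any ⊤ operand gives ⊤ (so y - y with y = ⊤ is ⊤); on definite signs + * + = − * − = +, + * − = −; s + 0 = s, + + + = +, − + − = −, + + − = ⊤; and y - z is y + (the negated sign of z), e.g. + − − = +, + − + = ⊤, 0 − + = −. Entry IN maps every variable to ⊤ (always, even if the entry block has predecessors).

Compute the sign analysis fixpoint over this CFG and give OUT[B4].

Converged values:
  B0: | IN=(all ⊤) | OUT={d:0, e:0; rest ⊤}
  B1: | IN={d:0, e:0; rest ⊤} | OUT={d:0, e:0; rest ⊤}
  B2: | IN={d:0, e:0; rest ⊤} | OUT={d:0, f:-; rest ⊤}
  B3: | IN={d:0; rest ⊤} | OUT={d:0; rest ⊤}
  B4: | IN={d:0; rest ⊤} | OUT={d:0; rest ⊤}
  B5: | IN={d:0; rest ⊤} | OUT={c:-, d:0; rest ⊤}

Merge at B4: IN[B4] = OUT[B3] = {a: ⊤, b: ⊤, c: ⊤, d: 0, e: ⊤, f: ⊤}
Applying B4's transfer function to that IN value gives OUT[B4] (row B4 above).

Answer: {a: ⊤, b: ⊤, c: ⊤, d: 0, e: ⊤, f: ⊤}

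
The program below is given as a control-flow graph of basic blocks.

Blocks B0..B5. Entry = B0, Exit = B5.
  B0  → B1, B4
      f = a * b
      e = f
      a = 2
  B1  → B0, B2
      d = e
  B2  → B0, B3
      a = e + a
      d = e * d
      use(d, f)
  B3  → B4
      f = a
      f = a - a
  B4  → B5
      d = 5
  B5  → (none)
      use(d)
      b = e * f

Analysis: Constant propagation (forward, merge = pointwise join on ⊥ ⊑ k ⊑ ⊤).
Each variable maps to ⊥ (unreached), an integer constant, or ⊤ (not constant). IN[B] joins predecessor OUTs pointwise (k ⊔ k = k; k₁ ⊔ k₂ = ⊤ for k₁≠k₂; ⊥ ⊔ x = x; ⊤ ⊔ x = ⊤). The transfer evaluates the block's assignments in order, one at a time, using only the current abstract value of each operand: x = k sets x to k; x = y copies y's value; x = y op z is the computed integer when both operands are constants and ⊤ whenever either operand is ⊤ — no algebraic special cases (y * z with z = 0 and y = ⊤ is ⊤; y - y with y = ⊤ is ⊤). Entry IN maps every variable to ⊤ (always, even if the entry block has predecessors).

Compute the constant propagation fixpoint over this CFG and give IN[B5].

Answer: {a: ⊤, b: ⊤, c: ⊤, d: 5, e: ⊤, f: ⊤}

Trace:
Converged values:
  B0: | IN=(all ⊤) | OUT={a:2; rest ⊤}
  B1: | IN={a:2; rest ⊤} | OUT={a:2; rest ⊤}
  B2: | IN={a:2; rest ⊤} | OUT=(all ⊤)
  B3: | IN=(all ⊤) | OUT=(all ⊤)
  B4: | IN=(all ⊤) | OUT={d:5; rest ⊤}
  B5: | IN={d:5; rest ⊤} | OUT={d:5; rest ⊤}

Merge at B5: IN[B5] = OUT[B4] = {a: ⊤, b: ⊤, c: ⊤, d: 5, e: ⊤, f: ⊤}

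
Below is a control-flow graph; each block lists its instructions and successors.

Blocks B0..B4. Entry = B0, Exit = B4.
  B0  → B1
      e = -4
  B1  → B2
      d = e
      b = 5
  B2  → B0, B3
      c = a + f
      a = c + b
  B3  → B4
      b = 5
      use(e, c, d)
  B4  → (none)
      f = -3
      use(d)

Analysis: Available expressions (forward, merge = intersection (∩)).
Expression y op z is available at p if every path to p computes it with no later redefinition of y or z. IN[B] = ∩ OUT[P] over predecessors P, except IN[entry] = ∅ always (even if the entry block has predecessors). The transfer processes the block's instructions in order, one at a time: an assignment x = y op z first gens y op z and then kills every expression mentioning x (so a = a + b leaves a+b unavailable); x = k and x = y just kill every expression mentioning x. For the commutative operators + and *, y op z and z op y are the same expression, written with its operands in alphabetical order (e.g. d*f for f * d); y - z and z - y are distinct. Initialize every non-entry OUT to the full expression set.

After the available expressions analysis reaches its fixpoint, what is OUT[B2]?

Per-block solution:
  B0:  IN={}  OUT={}
  B1:  IN={}  OUT={}
  B2:  IN={}  OUT={b+c}
  B3:  IN={b+c}  OUT={}
  B4:  IN={}  OUT={}

Merge at B2: IN[B2] = OUT[B1] = {}
Applying B2's transfer function to that IN value gives OUT[B2] (row B2 above).

Answer: {b+c}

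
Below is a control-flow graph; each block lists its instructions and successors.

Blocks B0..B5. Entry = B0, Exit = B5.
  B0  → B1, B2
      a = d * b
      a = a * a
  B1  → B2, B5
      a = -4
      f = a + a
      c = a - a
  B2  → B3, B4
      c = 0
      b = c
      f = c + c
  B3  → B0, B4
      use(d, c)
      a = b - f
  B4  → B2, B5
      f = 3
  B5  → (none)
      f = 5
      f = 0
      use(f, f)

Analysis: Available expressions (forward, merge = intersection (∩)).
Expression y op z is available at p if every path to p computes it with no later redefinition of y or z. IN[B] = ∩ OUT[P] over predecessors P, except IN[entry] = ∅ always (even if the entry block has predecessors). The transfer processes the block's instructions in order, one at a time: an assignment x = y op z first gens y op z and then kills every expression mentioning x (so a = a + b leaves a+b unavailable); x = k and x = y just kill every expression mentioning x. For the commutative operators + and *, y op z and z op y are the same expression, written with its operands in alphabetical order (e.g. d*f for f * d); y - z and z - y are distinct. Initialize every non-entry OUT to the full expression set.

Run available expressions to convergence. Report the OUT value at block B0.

Per-block solution:
  B0: | IN={} | OUT={b*d}
  B1: | IN={b*d} | OUT={a+a, a-a, b*d}
  B2: | IN={} | OUT={c+c}
  B3: | IN={c+c} | OUT={b-f, c+c}
  B4: | IN={c+c} | OUT={c+c}
  B5: | IN={} | OUT={}

Merge at B0 (entry node, so the boundary value {} is joined with the incoming edge(s)): IN[B0] = {} ∩ OUT[B3] = {}
Applying B0's transfer function to that IN value gives OUT[B0] (row B0 above).

Answer: {b*d}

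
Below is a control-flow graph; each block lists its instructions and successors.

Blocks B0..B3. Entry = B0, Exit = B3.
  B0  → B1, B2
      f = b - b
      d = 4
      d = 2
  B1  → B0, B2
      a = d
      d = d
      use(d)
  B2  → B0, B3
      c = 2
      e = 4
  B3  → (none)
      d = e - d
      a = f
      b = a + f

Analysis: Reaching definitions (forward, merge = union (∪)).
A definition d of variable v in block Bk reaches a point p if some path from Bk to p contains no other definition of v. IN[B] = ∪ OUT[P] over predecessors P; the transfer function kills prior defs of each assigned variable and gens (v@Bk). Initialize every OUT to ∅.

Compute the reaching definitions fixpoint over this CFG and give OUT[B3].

Per-block solution:
  B0: | IN={a@B1, c@B2, d@B0, d@B1, e@B2, f@B0} | OUT={a@B1, c@B2, d@B0, e@B2, f@B0}
  B1: | IN={a@B1, c@B2, d@B0, e@B2, f@B0} | OUT={a@B1, c@B2, d@B1, e@B2, f@B0}
  B2: | IN={a@B1, c@B2, d@B0, d@B1, e@B2, f@B0} | OUT={a@B1, c@B2, d@B0, d@B1, e@B2, f@B0}
  B3: | IN={a@B1, c@B2, d@B0, d@B1, e@B2, f@B0} | OUT={a@B3, b@B3, c@B2, d@B3, e@B2, f@B0}

Merge at B3: IN[B3] = OUT[B2] = {a@B1, c@B2, d@B0, d@B1, e@B2, f@B0}
Applying B3's transfer function to that IN value gives OUT[B3] (row B3 above).

Answer: {a@B3, b@B3, c@B2, d@B3, e@B2, f@B0}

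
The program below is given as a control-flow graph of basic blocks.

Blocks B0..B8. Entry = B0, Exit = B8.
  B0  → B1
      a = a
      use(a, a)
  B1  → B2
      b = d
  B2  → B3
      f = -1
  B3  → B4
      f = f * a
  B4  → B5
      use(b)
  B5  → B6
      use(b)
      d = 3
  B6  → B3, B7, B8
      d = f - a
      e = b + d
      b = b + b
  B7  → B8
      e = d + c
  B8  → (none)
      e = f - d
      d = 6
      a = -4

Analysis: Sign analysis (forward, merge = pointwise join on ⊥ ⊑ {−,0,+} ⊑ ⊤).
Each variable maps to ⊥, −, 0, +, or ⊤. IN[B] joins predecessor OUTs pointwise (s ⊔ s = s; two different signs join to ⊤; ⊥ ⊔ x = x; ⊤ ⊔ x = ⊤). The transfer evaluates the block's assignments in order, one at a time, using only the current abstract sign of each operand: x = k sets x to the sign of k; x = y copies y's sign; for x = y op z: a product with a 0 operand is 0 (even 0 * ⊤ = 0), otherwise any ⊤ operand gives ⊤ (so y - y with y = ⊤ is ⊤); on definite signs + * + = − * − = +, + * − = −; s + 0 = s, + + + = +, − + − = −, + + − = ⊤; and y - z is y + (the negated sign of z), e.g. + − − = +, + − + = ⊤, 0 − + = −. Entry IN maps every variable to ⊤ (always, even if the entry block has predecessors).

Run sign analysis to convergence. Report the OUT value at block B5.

Converged values:
  B0:   IN=(all ⊤)   OUT=(all ⊤)
  B1:   IN=(all ⊤)   OUT=(all ⊤)
  B2:   IN=(all ⊤)   OUT={f:-; rest ⊤}
  B3:   IN=(all ⊤)   OUT=(all ⊤)
  B4:   IN=(all ⊤)   OUT=(all ⊤)
  B5:   IN=(all ⊤)   OUT={d:+; rest ⊤}
  B6:   IN={d:+; rest ⊤}   OUT=(all ⊤)
  B7:   IN=(all ⊤)   OUT=(all ⊤)
  B8:   IN=(all ⊤)   OUT={a:-, d:+; rest ⊤}

Merge at B5: IN[B5] = OUT[B4] = {a: ⊤, b: ⊤, c: ⊤, d: ⊤, e: ⊤, f: ⊤}
Applying B5's transfer function to that IN value gives OUT[B5] (row B5 above).

Answer: {a: ⊤, b: ⊤, c: ⊤, d: +, e: ⊤, f: ⊤}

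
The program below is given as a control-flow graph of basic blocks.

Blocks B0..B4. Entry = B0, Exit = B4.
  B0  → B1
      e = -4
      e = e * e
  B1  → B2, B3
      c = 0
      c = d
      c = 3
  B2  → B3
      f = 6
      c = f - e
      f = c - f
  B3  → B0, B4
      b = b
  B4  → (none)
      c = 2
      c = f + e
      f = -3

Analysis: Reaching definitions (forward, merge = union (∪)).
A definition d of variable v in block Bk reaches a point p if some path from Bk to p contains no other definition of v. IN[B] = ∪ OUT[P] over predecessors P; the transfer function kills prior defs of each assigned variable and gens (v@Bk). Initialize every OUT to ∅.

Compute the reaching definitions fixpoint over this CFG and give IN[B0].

Per-block solution:
  B0:   IN={b@B3, c@B1, c@B2, e@B0, f@B2}   OUT={b@B3, c@B1, c@B2, e@B0, f@B2}
  B1:   IN={b@B3, c@B1, c@B2, e@B0, f@B2}   OUT={b@B3, c@B1, e@B0, f@B2}
  B2:   IN={b@B3, c@B1, e@B0, f@B2}   OUT={b@B3, c@B2, e@B0, f@B2}
  B3:   IN={b@B3, c@B1, c@B2, e@B0, f@B2}   OUT={b@B3, c@B1, c@B2, e@B0, f@B2}
  B4:   IN={b@B3, c@B1, c@B2, e@B0, f@B2}   OUT={b@B3, c@B4, e@B0, f@B4}

Merge at B0 (entry node, so the boundary value {} is joined with the incoming edge(s)): IN[B0] = {} ⊔ OUT[B3] = {b@B3, c@B1, c@B2, e@B0, f@B2}

Answer: {b@B3, c@B1, c@B2, e@B0, f@B2}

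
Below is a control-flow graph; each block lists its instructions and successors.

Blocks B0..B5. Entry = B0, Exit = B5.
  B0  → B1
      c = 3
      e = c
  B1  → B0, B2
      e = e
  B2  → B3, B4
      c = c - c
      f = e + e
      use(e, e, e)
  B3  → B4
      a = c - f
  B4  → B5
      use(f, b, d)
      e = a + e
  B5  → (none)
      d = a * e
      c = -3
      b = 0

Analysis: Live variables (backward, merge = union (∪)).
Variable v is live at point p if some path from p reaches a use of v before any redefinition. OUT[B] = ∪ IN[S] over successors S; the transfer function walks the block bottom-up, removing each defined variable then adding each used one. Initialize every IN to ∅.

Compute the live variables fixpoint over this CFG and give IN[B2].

Per-block solution:
  B0:   IN={a, b, d}   OUT={a, b, c, d, e}
  B1:   IN={a, b, c, d, e}   OUT={a, b, c, d, e}
  B2:   IN={a, b, c, d, e}   OUT={a, b, c, d, e, f}
  B3:   IN={b, c, d, e, f}   OUT={a, b, d, e, f}
  B4:   IN={a, b, d, e, f}   OUT={a, e}
  B5:   IN={a, e}   OUT={}

Merge at B2: OUT[B2] = IN[B3] ⊔ IN[B4] = {a, b, c, d, e, f}
Applying B2's transfer function to that OUT value gives IN[B2] (row B2 above).

Answer: {a, b, c, d, e}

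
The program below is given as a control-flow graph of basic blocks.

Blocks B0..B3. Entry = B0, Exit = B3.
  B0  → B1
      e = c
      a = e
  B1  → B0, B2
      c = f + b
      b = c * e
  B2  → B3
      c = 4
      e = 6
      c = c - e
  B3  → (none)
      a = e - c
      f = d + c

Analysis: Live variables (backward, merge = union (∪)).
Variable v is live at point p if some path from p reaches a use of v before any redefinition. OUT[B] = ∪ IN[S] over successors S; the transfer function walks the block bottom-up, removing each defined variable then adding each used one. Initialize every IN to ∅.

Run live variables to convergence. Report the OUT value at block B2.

Answer: {c, d, e}

Derivation:
Per-block solution:
  B0:   IN={b, c, d, f}   OUT={b, d, e, f}
  B1:   IN={b, d, e, f}   OUT={b, c, d, f}
  B2:   IN={d}   OUT={c, d, e}
  B3:   IN={c, d, e}   OUT={}

Merge at B2: OUT[B2] = IN[B3] = {c, d, e}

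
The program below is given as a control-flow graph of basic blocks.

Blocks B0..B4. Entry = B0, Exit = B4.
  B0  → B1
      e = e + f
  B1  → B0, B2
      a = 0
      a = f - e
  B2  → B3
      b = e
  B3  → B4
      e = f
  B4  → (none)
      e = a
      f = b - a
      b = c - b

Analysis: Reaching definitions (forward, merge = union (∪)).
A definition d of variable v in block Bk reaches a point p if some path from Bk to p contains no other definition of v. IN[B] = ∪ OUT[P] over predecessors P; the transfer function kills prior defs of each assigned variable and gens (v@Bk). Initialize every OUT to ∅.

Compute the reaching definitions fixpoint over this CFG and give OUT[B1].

Fixpoint table:
  B0: | IN={a@B1, e@B0} | OUT={a@B1, e@B0}
  B1: | IN={a@B1, e@B0} | OUT={a@B1, e@B0}
  B2: | IN={a@B1, e@B0} | OUT={a@B1, b@B2, e@B0}
  B3: | IN={a@B1, b@B2, e@B0} | OUT={a@B1, b@B2, e@B3}
  B4: | IN={a@B1, b@B2, e@B3} | OUT={a@B1, b@B4, e@B4, f@B4}

Merge at B1: IN[B1] = OUT[B0] = {a@B1, e@B0}
Applying B1's transfer function to that IN value gives OUT[B1] (row B1 above).

Answer: {a@B1, e@B0}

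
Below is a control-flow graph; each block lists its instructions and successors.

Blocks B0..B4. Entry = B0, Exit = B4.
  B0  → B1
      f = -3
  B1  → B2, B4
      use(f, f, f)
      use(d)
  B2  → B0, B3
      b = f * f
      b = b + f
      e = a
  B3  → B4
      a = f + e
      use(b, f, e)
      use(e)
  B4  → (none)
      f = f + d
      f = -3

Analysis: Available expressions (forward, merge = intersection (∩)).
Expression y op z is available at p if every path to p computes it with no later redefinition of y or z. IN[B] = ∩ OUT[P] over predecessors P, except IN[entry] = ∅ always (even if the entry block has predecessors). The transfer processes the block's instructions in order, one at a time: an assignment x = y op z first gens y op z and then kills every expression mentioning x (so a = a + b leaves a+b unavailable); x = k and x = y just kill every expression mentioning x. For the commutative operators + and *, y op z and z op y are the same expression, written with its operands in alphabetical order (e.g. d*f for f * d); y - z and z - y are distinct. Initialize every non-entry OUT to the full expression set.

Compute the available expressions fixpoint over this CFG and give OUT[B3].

Per-block solution:
  B0:   IN={}   OUT={}
  B1:   IN={}   OUT={}
  B2:   IN={}   OUT={f*f}
  B3:   IN={f*f}   OUT={e+f, f*f}
  B4:   IN={}   OUT={}

Merge at B3: IN[B3] = OUT[B2] = {f*f}
Applying B3's transfer function to that IN value gives OUT[B3] (row B3 above).

Answer: {e+f, f*f}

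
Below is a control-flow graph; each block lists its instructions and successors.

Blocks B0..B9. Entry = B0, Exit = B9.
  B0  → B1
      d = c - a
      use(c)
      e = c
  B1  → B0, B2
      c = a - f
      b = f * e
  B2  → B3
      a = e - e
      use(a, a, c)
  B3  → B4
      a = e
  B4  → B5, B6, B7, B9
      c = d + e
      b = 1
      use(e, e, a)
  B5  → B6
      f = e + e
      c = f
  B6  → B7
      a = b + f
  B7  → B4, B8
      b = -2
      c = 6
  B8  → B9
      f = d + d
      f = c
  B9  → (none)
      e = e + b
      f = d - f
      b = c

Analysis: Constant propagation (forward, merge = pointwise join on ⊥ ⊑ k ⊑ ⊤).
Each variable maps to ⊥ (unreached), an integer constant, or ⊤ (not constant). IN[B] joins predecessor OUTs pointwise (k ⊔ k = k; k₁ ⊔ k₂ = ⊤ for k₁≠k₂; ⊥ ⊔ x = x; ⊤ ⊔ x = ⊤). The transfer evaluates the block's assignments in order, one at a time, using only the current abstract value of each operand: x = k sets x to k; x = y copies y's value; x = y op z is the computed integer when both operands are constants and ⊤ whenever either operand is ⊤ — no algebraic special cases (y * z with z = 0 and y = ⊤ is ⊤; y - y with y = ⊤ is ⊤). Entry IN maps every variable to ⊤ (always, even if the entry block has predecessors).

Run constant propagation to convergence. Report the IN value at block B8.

Answer: {a: ⊤, b: -2, c: 6, d: ⊤, e: ⊤, f: ⊤}

Derivation:
Per-block solution:
  B0:  IN=(all ⊤)  OUT=(all ⊤)
  B1:  IN=(all ⊤)  OUT=(all ⊤)
  B2:  IN=(all ⊤)  OUT=(all ⊤)
  B3:  IN=(all ⊤)  OUT=(all ⊤)
  B4:  IN=(all ⊤)  OUT={b:1; rest ⊤}
  B5:  IN={b:1; rest ⊤}  OUT={b:1; rest ⊤}
  B6:  IN={b:1; rest ⊤}  OUT={b:1; rest ⊤}
  B7:  IN={b:1; rest ⊤}  OUT={b:-2, c:6; rest ⊤}
  B8:  IN={b:-2, c:6; rest ⊤}  OUT={b:-2, c:6, f:6; rest ⊤}
  B9:  IN=(all ⊤)  OUT=(all ⊤)

Merge at B8: IN[B8] = OUT[B7] = {a: ⊤, b: -2, c: 6, d: ⊤, e: ⊤, f: ⊤}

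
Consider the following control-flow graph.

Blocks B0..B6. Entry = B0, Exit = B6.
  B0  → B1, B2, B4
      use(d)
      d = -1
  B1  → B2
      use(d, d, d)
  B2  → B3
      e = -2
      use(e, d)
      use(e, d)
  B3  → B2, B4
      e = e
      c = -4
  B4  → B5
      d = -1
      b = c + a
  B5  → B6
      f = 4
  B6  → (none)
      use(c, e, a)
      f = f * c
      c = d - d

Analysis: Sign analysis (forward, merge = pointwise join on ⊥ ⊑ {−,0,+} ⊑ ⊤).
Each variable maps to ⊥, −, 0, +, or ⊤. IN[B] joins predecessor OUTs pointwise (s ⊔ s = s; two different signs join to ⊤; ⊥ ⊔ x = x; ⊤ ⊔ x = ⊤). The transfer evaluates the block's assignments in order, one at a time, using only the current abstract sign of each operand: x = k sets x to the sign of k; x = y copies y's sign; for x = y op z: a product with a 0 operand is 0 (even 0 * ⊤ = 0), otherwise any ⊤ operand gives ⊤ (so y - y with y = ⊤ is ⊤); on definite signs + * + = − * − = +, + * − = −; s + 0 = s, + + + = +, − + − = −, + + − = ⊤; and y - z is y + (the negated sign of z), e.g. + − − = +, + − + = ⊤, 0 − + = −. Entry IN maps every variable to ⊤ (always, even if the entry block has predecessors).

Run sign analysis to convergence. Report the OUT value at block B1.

Answer: {a: ⊤, b: ⊤, c: ⊤, d: -, e: ⊤, f: ⊤}

Derivation:
Per-block solution:
  B0: | IN=(all ⊤) | OUT={d:-; rest ⊤}
  B1: | IN={d:-; rest ⊤} | OUT={d:-; rest ⊤}
  B2: | IN={d:-; rest ⊤} | OUT={d:-, e:-; rest ⊤}
  B3: | IN={d:-, e:-; rest ⊤} | OUT={c:-, d:-, e:-; rest ⊤}
  B4: | IN={d:-; rest ⊤} | OUT={d:-; rest ⊤}
  B5: | IN={d:-; rest ⊤} | OUT={d:-, f:+; rest ⊤}
  B6: | IN={d:-, f:+; rest ⊤} | OUT={d:-; rest ⊤}

Merge at B1: IN[B1] = OUT[B0] = {a: ⊤, b: ⊤, c: ⊤, d: -, e: ⊤, f: ⊤}
Applying B1's transfer function to that IN value gives OUT[B1] (row B1 above).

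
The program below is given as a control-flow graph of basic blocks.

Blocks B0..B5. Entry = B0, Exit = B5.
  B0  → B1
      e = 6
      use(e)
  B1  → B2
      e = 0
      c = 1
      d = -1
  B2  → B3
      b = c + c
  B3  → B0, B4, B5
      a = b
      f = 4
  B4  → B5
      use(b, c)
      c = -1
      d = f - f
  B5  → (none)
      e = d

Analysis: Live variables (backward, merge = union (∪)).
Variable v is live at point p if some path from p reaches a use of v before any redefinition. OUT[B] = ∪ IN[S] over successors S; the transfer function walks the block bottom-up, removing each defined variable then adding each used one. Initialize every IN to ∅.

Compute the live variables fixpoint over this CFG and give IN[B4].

Converged values:
  B0:  IN={}  OUT={}
  B1:  IN={}  OUT={c, d}
  B2:  IN={c, d}  OUT={b, c, d}
  B3:  IN={b, c, d}  OUT={b, c, d, f}
  B4:  IN={b, c, f}  OUT={d}
  B5:  IN={d}  OUT={}

Merge at B4: OUT[B4] = IN[B5] = {d}
Applying B4's transfer function to that OUT value gives IN[B4] (row B4 above).

Answer: {b, c, f}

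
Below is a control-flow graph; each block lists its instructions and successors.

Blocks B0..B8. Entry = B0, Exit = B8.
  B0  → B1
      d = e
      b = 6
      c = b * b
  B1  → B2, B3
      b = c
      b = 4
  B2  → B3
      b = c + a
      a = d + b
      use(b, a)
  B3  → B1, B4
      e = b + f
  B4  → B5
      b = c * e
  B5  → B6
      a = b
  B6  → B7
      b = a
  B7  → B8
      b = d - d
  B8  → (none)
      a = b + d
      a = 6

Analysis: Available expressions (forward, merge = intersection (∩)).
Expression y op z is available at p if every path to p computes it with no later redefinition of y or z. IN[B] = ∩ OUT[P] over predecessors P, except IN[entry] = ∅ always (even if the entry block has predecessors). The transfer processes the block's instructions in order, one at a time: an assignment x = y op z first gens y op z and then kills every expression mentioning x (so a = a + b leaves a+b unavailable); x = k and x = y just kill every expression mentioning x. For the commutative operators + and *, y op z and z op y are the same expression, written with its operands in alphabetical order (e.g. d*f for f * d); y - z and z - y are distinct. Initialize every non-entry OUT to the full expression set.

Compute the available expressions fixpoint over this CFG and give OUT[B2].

Fixpoint table:
  B0: | IN={} | OUT={b*b}
  B1: | IN={} | OUT={}
  B2: | IN={} | OUT={b+d}
  B3: | IN={} | OUT={b+f}
  B4: | IN={b+f} | OUT={c*e}
  B5: | IN={c*e} | OUT={c*e}
  B6: | IN={c*e} | OUT={c*e}
  B7: | IN={c*e} | OUT={c*e, d-d}
  B8: | IN={c*e, d-d} | OUT={b+d, c*e, d-d}

Merge at B2: IN[B2] = OUT[B1] = {}
Applying B2's transfer function to that IN value gives OUT[B2] (row B2 above).

Answer: {b+d}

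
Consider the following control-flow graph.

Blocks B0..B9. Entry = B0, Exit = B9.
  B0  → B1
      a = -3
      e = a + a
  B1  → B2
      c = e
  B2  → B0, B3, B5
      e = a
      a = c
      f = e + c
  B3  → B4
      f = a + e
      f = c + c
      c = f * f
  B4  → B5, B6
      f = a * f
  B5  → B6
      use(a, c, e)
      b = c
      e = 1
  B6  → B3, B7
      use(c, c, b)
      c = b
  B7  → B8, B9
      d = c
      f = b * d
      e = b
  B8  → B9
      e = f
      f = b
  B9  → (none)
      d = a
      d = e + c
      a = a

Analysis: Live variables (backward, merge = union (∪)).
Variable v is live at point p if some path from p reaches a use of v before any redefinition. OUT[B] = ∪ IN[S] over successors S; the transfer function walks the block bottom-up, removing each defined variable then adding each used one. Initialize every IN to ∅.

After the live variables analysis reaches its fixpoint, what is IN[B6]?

Answer: {a, b, c, e}

Working:
Fixpoint table:
  B0:  IN={b}  OUT={a, b, e}
  B1:  IN={a, b, e}  OUT={a, b, c}
  B2:  IN={a, b, c}  OUT={a, b, c, e}
  B3:  IN={a, b, c, e}  OUT={a, b, c, e, f}
  B4:  IN={a, b, c, e, f}  OUT={a, b, c, e}
  B5:  IN={a, c, e}  OUT={a, b, c, e}
  B6:  IN={a, b, c, e}  OUT={a, b, c, e}
  B7:  IN={a, b, c}  OUT={a, b, c, e, f}
  B8:  IN={a, b, c, f}  OUT={a, c, e}
  B9:  IN={a, c, e}  OUT={}

Merge at B6: OUT[B6] = IN[B3] ⊔ IN[B7] = {a, b, c, e}
Applying B6's transfer function to that OUT value gives IN[B6] (row B6 above).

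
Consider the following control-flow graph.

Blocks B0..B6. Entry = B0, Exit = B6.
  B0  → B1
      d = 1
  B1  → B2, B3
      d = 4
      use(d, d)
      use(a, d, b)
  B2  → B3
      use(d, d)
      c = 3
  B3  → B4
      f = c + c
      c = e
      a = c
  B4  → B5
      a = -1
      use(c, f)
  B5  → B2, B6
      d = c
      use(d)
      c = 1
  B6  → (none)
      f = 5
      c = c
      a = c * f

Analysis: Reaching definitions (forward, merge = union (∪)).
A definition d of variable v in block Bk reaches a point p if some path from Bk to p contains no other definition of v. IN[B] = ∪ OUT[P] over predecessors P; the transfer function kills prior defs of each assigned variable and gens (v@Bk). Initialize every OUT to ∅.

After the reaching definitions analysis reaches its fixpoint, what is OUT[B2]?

Answer: {a@B4, c@B2, d@B1, d@B5, f@B3}

Working:
Per-block solution:
  B0:  IN={}  OUT={d@B0}
  B1:  IN={d@B0}  OUT={d@B1}
  B2:  IN={a@B4, c@B5, d@B1, d@B5, f@B3}  OUT={a@B4, c@B2, d@B1, d@B5, f@B3}
  B3:  IN={a@B4, c@B2, d@B1, d@B5, f@B3}  OUT={a@B3, c@B3, d@B1, d@B5, f@B3}
  B4:  IN={a@B3, c@B3, d@B1, d@B5, f@B3}  OUT={a@B4, c@B3, d@B1, d@B5, f@B3}
  B5:  IN={a@B4, c@B3, d@B1, d@B5, f@B3}  OUT={a@B4, c@B5, d@B5, f@B3}
  B6:  IN={a@B4, c@B5, d@B5, f@B3}  OUT={a@B6, c@B6, d@B5, f@B6}

Merge at B2: IN[B2] = OUT[B1] ⊔ OUT[B5] = {a@B4, c@B5, d@B1, d@B5, f@B3}
Applying B2's transfer function to that IN value gives OUT[B2] (row B2 above).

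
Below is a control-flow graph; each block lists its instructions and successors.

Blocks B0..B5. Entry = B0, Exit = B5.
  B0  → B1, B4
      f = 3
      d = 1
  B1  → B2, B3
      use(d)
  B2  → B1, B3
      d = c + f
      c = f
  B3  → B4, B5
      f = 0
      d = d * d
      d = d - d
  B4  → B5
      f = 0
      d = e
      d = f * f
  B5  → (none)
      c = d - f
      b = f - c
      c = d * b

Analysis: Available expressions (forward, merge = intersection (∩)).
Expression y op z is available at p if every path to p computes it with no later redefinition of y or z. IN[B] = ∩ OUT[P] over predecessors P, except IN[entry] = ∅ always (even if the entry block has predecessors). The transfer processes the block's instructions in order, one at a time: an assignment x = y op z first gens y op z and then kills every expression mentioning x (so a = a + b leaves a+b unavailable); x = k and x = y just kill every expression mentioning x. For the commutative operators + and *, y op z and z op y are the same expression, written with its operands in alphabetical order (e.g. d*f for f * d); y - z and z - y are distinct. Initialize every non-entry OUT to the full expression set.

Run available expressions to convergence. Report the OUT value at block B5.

Fixpoint table:
  B0:   IN={}   OUT={}
  B1:   IN={}   OUT={}
  B2:   IN={}   OUT={}
  B3:   IN={}   OUT={}
  B4:   IN={}   OUT={f*f}
  B5:   IN={}   OUT={b*d, d-f}

Merge at B5: IN[B5] = OUT[B3] ∩ OUT[B4] = {}
Applying B5's transfer function to that IN value gives OUT[B5] (row B5 above).

Answer: {b*d, d-f}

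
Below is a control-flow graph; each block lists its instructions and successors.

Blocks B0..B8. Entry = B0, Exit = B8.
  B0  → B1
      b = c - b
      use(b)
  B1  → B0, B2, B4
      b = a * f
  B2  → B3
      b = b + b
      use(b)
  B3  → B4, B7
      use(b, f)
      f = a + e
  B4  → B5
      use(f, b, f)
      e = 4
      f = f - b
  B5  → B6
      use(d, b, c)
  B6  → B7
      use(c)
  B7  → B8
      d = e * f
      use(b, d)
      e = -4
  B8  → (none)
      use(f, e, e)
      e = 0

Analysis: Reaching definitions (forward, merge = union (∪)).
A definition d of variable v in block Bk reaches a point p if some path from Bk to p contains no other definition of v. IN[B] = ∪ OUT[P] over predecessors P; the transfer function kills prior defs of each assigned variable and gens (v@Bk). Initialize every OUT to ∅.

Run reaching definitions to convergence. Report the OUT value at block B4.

Answer: {b@B1, b@B2, e@B4, f@B4}

Working:
Per-block solution:
  B0: | IN={b@B1} | OUT={b@B0}
  B1: | IN={b@B0} | OUT={b@B1}
  B2: | IN={b@B1} | OUT={b@B2}
  B3: | IN={b@B2} | OUT={b@B2, f@B3}
  B4: | IN={b@B1, b@B2, f@B3} | OUT={b@B1, b@B2, e@B4, f@B4}
  B5: | IN={b@B1, b@B2, e@B4, f@B4} | OUT={b@B1, b@B2, e@B4, f@B4}
  B6: | IN={b@B1, b@B2, e@B4, f@B4} | OUT={b@B1, b@B2, e@B4, f@B4}
  B7: | IN={b@B1, b@B2, e@B4, f@B3, f@B4} | OUT={b@B1, b@B2, d@B7, e@B7, f@B3, f@B4}
  B8: | IN={b@B1, b@B2, d@B7, e@B7, f@B3, f@B4} | OUT={b@B1, b@B2, d@B7, e@B8, f@B3, f@B4}

Merge at B4: IN[B4] = OUT[B1] ⊔ OUT[B3] = {b@B1, b@B2, f@B3}
Applying B4's transfer function to that IN value gives OUT[B4] (row B4 above).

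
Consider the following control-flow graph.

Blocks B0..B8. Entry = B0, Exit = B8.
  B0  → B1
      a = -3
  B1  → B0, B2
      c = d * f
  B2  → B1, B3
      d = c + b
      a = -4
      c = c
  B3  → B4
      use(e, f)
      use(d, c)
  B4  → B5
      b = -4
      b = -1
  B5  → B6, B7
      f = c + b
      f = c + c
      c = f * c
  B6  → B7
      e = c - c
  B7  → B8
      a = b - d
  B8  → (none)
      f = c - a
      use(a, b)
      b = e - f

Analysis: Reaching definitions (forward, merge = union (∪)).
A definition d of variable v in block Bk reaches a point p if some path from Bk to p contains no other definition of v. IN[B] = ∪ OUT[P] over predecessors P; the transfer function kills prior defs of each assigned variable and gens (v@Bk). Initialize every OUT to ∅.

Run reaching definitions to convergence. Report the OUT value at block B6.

Converged values:
  B0:  IN={a@B0, a@B2, c@B1, d@B2}  OUT={a@B0, c@B1, d@B2}
  B1:  IN={a@B0, a@B2, c@B1, c@B2, d@B2}  OUT={a@B0, a@B2, c@B1, d@B2}
  B2:  IN={a@B0, a@B2, c@B1, d@B2}  OUT={a@B2, c@B2, d@B2}
  B3:  IN={a@B2, c@B2, d@B2}  OUT={a@B2, c@B2, d@B2}
  B4:  IN={a@B2, c@B2, d@B2}  OUT={a@B2, b@B4, c@B2, d@B2}
  B5:  IN={a@B2, b@B4, c@B2, d@B2}  OUT={a@B2, b@B4, c@B5, d@B2, f@B5}
  B6:  IN={a@B2, b@B4, c@B5, d@B2, f@B5}  OUT={a@B2, b@B4, c@B5, d@B2, e@B6, f@B5}
  B7:  IN={a@B2, b@B4, c@B5, d@B2, e@B6, f@B5}  OUT={a@B7, b@B4, c@B5, d@B2, e@B6, f@B5}
  B8:  IN={a@B7, b@B4, c@B5, d@B2, e@B6, f@B5}  OUT={a@B7, b@B8, c@B5, d@B2, e@B6, f@B8}

Merge at B6: IN[B6] = OUT[B5] = {a@B2, b@B4, c@B5, d@B2, f@B5}
Applying B6's transfer function to that IN value gives OUT[B6] (row B6 above).

Answer: {a@B2, b@B4, c@B5, d@B2, e@B6, f@B5}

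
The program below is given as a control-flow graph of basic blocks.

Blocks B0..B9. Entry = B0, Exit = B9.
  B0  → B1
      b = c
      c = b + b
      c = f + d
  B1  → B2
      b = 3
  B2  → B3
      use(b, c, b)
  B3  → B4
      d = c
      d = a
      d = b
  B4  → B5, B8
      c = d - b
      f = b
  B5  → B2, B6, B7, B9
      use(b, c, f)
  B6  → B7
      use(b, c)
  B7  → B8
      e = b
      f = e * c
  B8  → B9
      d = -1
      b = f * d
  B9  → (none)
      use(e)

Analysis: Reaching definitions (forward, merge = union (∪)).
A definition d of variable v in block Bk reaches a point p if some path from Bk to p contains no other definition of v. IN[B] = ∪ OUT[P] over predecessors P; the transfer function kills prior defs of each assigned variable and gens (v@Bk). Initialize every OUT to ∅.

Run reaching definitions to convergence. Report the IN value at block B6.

Converged values:
  B0:   IN={}   OUT={b@B0, c@B0}
  B1:   IN={b@B0, c@B0}   OUT={b@B1, c@B0}
  B2:   IN={b@B1, c@B0, c@B4, d@B3, f@B4}   OUT={b@B1, c@B0, c@B4, d@B3, f@B4}
  B3:   IN={b@B1, c@B0, c@B4, d@B3, f@B4}   OUT={b@B1, c@B0, c@B4, d@B3, f@B4}
  B4:   IN={b@B1, c@B0, c@B4, d@B3, f@B4}   OUT={b@B1, c@B4, d@B3, f@B4}
  B5:   IN={b@B1, c@B4, d@B3, f@B4}   OUT={b@B1, c@B4, d@B3, f@B4}
  B6:   IN={b@B1, c@B4, d@B3, f@B4}   OUT={b@B1, c@B4, d@B3, f@B4}
  B7:   IN={b@B1, c@B4, d@B3, f@B4}   OUT={b@B1, c@B4, d@B3, e@B7, f@B7}
  B8:   IN={b@B1, c@B4, d@B3, e@B7, f@B4, f@B7}   OUT={b@B8, c@B4, d@B8, e@B7, f@B4, f@B7}
  B9:   IN={b@B1, b@B8, c@B4, d@B3, d@B8, e@B7, f@B4, f@B7}   OUT={b@B1, b@B8, c@B4, d@B3, d@B8, e@B7, f@B4, f@B7}

Merge at B6: IN[B6] = OUT[B5] = {b@B1, c@B4, d@B3, f@B4}

Answer: {b@B1, c@B4, d@B3, f@B4}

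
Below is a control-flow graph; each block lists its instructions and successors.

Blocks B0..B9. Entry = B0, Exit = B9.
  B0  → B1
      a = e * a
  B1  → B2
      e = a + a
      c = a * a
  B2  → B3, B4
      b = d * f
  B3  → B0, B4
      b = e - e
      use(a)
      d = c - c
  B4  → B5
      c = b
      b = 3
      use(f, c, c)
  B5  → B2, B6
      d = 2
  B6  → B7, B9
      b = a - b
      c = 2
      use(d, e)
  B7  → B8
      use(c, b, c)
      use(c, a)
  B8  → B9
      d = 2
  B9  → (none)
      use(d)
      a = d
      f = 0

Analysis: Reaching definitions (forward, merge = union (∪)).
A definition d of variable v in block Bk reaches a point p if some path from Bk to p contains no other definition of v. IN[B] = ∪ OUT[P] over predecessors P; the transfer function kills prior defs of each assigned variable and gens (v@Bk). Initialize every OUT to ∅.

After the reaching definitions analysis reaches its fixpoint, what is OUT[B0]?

Fixpoint table:
  B0: | IN={a@B0, b@B3, c@B1, c@B4, d@B3, e@B1} | OUT={a@B0, b@B3, c@B1, c@B4, d@B3, e@B1}
  B1: | IN={a@B0, b@B3, c@B1, c@B4, d@B3, e@B1} | OUT={a@B0, b@B3, c@B1, d@B3, e@B1}
  B2: | IN={a@B0, b@B3, b@B4, c@B1, c@B4, d@B3, d@B5, e@B1} | OUT={a@B0, b@B2, c@B1, c@B4, d@B3, d@B5, e@B1}
  B3: | IN={a@B0, b@B2, c@B1, c@B4, d@B3, d@B5, e@B1} | OUT={a@B0, b@B3, c@B1, c@B4, d@B3, e@B1}
  B4: | IN={a@B0, b@B2, b@B3, c@B1, c@B4, d@B3, d@B5, e@B1} | OUT={a@B0, b@B4, c@B4, d@B3, d@B5, e@B1}
  B5: | IN={a@B0, b@B4, c@B4, d@B3, d@B5, e@B1} | OUT={a@B0, b@B4, c@B4, d@B5, e@B1}
  B6: | IN={a@B0, b@B4, c@B4, d@B5, e@B1} | OUT={a@B0, b@B6, c@B6, d@B5, e@B1}
  B7: | IN={a@B0, b@B6, c@B6, d@B5, e@B1} | OUT={a@B0, b@B6, c@B6, d@B5, e@B1}
  B8: | IN={a@B0, b@B6, c@B6, d@B5, e@B1} | OUT={a@B0, b@B6, c@B6, d@B8, e@B1}
  B9: | IN={a@B0, b@B6, c@B6, d@B5, d@B8, e@B1} | OUT={a@B9, b@B6, c@B6, d@B5, d@B8, e@B1, f@B9}

Merge at B0 (entry node, so the boundary value {} is joined with the incoming edge(s)): IN[B0] = {} ⊔ OUT[B3] = {a@B0, b@B3, c@B1, c@B4, d@B3, e@B1}
Applying B0's transfer function to that IN value gives OUT[B0] (row B0 above).

Answer: {a@B0, b@B3, c@B1, c@B4, d@B3, e@B1}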